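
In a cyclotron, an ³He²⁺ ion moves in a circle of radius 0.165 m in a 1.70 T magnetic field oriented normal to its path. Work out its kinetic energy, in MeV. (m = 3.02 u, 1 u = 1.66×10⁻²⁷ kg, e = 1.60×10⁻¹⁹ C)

v = qBr/m = (2×1.60×10^-19)(1.70)(0.165) / (5.01×10^-27) = 1.79×10^7 m/s.
K = ½mv² = 0.5·(5.01×10^-27)·(1.79×10^7)² = 8.04×10^-13 J = 5.02 MeV.

K ≈ 5.02 MeV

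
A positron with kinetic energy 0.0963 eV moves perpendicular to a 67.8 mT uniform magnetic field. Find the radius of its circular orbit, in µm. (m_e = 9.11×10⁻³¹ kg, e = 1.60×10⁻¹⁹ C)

Convert the energy: K = 0.0963 eV = 1.54×10^-20 J.
v = √(2K/m) = √(2·1.54×10^-20/9.11×10^-31) = 1.84×10^5 m/s.
r = mv/(qB) = (9.11×10^-31)(1.84×10^5) / [(1×1.60×10^-19)(0.0678)] = 1.54×10^-5 m.

r ≈ 15.4 µm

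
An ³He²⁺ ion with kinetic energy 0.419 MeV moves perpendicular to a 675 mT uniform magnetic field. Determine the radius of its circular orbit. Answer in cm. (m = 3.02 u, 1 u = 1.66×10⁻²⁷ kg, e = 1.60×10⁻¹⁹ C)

Convert the energy: K = 0.419 MeV = 6.70×10^-14 J.
v = √(2K/m) = √(2·6.70×10^-14/5.01×10^-27) = 5.17×10^6 m/s.
r = mv/(qB) = (5.01×10^-27)(5.17×10^6) / [(2×1.60×10^-19)(0.675)] = 0.120 m.

r ≈ 12.0 cm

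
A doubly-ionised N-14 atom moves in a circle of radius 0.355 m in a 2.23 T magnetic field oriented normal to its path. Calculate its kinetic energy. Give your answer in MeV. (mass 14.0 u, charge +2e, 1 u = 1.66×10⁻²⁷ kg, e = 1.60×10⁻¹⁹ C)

K ≈ 8.63 MeV

v = qBr/m = (2×1.60×10^-19)(2.23)(0.355) / (2.32×10^-26) = 1.09×10^7 m/s.
K = ½mv² = 0.5·(2.32×10^-26)·(1.09×10^7)² = 1.38×10^-12 J = 8.63 MeV.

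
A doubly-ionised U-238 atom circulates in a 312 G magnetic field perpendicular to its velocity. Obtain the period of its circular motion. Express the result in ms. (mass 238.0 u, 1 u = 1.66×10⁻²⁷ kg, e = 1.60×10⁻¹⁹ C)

The cyclotron period is independent of speed: T = 2πm/(qB).
T = 2π(3.95×10^-25) / [(2×1.60×10^-19)(0.0312)] = 2.49×10^-4 s.

T ≈ 0.249 ms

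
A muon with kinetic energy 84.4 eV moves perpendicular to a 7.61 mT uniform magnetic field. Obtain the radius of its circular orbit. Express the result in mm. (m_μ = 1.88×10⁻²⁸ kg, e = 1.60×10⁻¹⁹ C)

r ≈ 58.5 mm

Convert the energy: K = 84.4 eV = 1.35×10^-17 J.
v = √(2K/m) = √(2·1.35×10^-17/1.88×10^-28) = 3.79×10^5 m/s.
r = mv/(qB) = (1.88×10^-28)(3.79×10^5) / [(1×1.60×10^-19)(7.61×10^-3)] = 0.0585 m.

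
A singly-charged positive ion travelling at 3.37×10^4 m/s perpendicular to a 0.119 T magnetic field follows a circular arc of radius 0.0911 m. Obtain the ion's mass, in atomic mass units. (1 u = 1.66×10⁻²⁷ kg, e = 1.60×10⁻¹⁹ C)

qvB = mv²/r ⇒ m = qBr/v.
m = (1×1.60×10^-19)(0.119)(0.0911) / (3.37×10^4) = 5.15×10^-26 kg = 31.0 u.

m ≈ 31.0 u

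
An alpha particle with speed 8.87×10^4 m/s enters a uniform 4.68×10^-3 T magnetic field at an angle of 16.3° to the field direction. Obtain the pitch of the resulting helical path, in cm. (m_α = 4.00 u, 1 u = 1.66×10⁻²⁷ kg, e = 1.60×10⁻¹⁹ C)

The velocity component along B is v∥ = v cos16.3° = 8.51×10^4 m/s.
The cyclotron period T = 2πm/(qB) = 2.79×10^-5 s is set by m, q, B alone.
Pitch = v∥·T = (8.51×10^4)(2.79×10^-5) = 2.37 m.

pitch ≈ 237 cm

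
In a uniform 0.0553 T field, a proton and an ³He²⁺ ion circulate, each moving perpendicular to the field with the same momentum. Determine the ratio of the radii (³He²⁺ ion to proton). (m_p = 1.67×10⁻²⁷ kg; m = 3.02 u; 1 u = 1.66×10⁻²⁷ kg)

ratio ≈ 0.500

r = p/(qB) ⇒ at equal p, r ∝ 1/q.
r_{³He²⁺ ion}/r_{proton} = 0.500.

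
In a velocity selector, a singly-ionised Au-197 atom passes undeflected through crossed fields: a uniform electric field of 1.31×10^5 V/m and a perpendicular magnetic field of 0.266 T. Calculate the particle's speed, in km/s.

v ≈ 492 km/s

For zero net force, qE = qvB, so v = E/B.
v = (1.31×10^5) / (0.266) = 4.92×10^5 m/s.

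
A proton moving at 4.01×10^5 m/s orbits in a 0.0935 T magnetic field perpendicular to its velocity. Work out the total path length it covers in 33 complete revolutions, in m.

r = mv/(qB) = 0.0448 m, so one revolution covers 2πr = 0.281 m.
In 33 revolutions: L = 33·2πr = 9.28 m.

L ≈ 9.28 m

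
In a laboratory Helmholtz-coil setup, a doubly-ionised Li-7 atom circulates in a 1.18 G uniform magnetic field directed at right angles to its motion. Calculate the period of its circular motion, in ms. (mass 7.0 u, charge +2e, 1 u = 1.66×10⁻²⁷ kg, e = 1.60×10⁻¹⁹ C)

T ≈ 1.93 ms

The cyclotron period is independent of speed: T = 2πm/(qB).
T = 2π(1.16×10^-26) / [(2×1.60×10^-19)(1.18×10^-4)] = 1.93×10^-3 s.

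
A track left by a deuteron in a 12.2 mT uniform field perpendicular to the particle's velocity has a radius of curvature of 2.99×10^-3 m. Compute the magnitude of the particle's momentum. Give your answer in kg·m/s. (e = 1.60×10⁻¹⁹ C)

p ≈ 5.84×10^-24 kg·m/s

Since qvB = mv²/r, the momentum p = mv = qBr.
p = (1×1.60×10^-19)(0.0122)(2.99×10^-3) = 5.84×10^-24 kg·m/s.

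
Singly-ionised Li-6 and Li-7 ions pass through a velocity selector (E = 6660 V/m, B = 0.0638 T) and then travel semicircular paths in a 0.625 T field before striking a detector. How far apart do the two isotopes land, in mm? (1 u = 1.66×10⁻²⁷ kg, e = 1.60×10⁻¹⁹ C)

Δd ≈ 3.47 mm

Both emerge at v = E/B₁ = 1.04×10^5 m/s.
r = mv/(qB₂), so r₁ = 0.01040 m and r₂ = 0.01213 m, giving Δr = 1.73×10^-3 m.
After a semicircle each ion lands a diameter 2r from the entry slit, so the separation is 2Δr = 3.47×10^-3 m.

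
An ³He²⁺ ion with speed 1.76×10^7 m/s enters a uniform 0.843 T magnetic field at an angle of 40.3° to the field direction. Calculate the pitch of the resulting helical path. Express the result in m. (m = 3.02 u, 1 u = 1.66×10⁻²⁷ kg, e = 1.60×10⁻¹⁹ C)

pitch ≈ 1.57 m

The velocity component along B is v∥ = v cos40.3° = 1.34×10^7 m/s.
The cyclotron period T = 2πm/(qB) = 1.17×10^-7 s is set by m, q, B alone.
Pitch = v∥·T = (1.34×10^7)(1.17×10^-7) = 1.57 m.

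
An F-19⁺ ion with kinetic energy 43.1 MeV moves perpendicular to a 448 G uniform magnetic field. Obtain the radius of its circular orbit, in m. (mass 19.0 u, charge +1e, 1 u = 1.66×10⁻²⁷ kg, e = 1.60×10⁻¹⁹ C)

r ≈ 92.0 m

Convert the energy: K = 43.1 MeV = 6.90×10^-12 J.
v = √(2K/m) = √(2·6.90×10^-12/3.15×10^-26) = 2.09×10^7 m/s.
r = mv/(qB) = (3.15×10^-26)(2.09×10^7) / [(1×1.60×10^-19)(0.0448)] = 92.0 m.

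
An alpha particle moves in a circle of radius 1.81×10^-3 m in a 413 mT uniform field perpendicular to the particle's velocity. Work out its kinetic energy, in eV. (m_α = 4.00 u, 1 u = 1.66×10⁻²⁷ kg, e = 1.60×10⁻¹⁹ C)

v = qBr/m = (2×1.60×10^-19)(0.413)(1.81×10^-3) / (6.64×10^-27) = 3.60×10^4 m/s.
K = ½mv² = 0.5·(6.64×10^-27)·(3.60×10^4)² = 4.31×10^-18 J = 26.9 eV.

K ≈ 26.9 eV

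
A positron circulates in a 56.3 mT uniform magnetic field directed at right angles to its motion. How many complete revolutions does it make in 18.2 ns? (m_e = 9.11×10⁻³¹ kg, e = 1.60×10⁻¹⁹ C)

N = 28

T = 2πm/(qB) = 2π(9.11×10^-31) / [(1×1.60×10^-19)(0.0563)] = 6.3543×10^-10 s.
N = t/T = 1.82×10^-8 / 6.3543×10^-10 ≈ 28.64, so 28 complete revolutions.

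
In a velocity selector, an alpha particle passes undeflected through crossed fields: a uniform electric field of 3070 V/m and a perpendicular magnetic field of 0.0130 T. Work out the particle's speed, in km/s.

v ≈ 236 km/s

For zero net force, qE = qvB, so v = E/B.
v = (3070) / (0.0130) = 2.36×10^5 m/s.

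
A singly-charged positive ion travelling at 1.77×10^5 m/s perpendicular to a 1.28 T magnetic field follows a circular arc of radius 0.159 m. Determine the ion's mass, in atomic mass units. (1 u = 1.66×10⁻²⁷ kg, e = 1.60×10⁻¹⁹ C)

m ≈ 111 u

qvB = mv²/r ⇒ m = qBr/v.
m = (1×1.60×10^-19)(1.28)(0.159) / (1.77×10^5) = 1.84×10^-25 kg = 111 u.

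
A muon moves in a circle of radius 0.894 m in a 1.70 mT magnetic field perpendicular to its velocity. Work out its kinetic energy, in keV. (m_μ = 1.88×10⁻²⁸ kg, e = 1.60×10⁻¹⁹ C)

K ≈ 0.983 keV

v = qBr/m = (1×1.60×10^-19)(1.70×10^-3)(0.894) / (1.88×10^-28) = 1.29×10^6 m/s.
K = ½mv² = 0.5·(1.88×10^-28)·(1.29×10^6)² = 1.57×10^-16 J = 0.983 keV.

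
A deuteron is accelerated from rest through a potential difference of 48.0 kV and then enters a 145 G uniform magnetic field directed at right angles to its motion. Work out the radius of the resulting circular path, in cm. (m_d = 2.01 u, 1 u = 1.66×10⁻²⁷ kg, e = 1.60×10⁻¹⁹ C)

The kinetic energy gained is K = qV = (1×1.60×10^-19)(4.80×10^4) = 7.68×10^-15 J.
v = √(2K/m) = 2.15×10^6 m/s.
r = mv/(qB) = (3.34×10^-27)(2.15×10^6) / [(1×1.60×10^-19)(0.0145)] = 3.09 m.

r ≈ 309 cm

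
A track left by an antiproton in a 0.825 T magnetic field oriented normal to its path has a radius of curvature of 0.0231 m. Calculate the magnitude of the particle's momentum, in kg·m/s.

Since qvB = mv²/r, the momentum p = mv = qBr.
p = (1×1.60×10^-19)(0.825)(0.0231) = 3.05×10^-21 kg·m/s.

p ≈ 3.05×10^-21 kg·m/s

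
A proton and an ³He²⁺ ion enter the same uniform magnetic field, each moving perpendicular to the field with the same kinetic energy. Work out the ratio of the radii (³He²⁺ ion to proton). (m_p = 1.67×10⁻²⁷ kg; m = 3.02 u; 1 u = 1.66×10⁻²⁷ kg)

ratio ≈ 0.866

r = √(2mK)/(qB) ⇒ at equal K, r ∝ √m/q.
r_{³He²⁺ ion}/r_{proton} = 0.866.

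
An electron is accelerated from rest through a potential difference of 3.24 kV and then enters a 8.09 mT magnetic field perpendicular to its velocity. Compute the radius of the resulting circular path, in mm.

The kinetic energy gained is K = qV = (1×1.60×10^-19)(3240) = 5.18×10^-16 J.
v = √(2K/m) = 3.37×10^7 m/s.
r = mv/(qB) = (9.11×10^-31)(3.37×10^7) / [(1×1.60×10^-19)(8.09×10^-3)] = 0.0237 m.

r ≈ 23.7 mm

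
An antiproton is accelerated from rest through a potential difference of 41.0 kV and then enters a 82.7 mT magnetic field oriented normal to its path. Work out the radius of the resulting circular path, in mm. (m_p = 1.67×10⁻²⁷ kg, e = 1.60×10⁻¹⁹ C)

r ≈ 354 mm

The kinetic energy gained is K = qV = (1×1.60×10^-19)(4.10×10^4) = 6.56×10^-15 J.
v = √(2K/m) = 2.80×10^6 m/s.
r = mv/(qB) = (1.67×10^-27)(2.80×10^6) / [(1×1.60×10^-19)(0.0827)] = 0.354 m.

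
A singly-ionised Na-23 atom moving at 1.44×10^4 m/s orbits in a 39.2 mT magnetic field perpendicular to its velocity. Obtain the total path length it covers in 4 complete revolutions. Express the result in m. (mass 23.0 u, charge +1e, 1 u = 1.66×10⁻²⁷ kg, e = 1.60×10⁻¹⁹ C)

r = mv/(qB) = 0.0877 m, so one revolution covers 2πr = 0.551 m.
In 4 revolutions: L = 4·2πr = 2.20 m.

L ≈ 2.20 m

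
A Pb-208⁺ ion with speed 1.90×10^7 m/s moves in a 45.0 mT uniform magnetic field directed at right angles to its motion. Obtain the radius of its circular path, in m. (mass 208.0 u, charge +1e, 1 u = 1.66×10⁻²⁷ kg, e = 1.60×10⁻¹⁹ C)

r ≈ 911 m

The magnetic force provides the centripetal force: qvB = mv²/r, so r = mv/(qB).
r = (3.45×10^-25 kg)(1.90×10^7 m/s) / [(1×1.60×10^-19 C)(0.0450 T)] = 911 m.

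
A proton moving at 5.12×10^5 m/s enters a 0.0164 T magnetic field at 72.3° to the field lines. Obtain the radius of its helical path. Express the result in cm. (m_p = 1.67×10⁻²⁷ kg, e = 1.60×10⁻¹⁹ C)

r ≈ 31.0 cm

Only the perpendicular component v⊥ = v sin72.3° = 4.88×10^5 m/s is bent by the field.
r = m v⊥ /(qB) = (1.67×10^-27)(4.88×10^5) / [(1×1.60×10^-19)(0.0164)] = 0.310 m.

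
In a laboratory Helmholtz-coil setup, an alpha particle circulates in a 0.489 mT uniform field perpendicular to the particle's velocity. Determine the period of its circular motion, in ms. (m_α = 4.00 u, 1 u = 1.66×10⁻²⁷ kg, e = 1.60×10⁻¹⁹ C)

The cyclotron period is independent of speed: T = 2πm/(qB).
T = 2π(6.64×10^-27) / [(2×1.60×10^-19)(4.89×10^-4)] = 2.67×10^-4 s.

T ≈ 0.267 ms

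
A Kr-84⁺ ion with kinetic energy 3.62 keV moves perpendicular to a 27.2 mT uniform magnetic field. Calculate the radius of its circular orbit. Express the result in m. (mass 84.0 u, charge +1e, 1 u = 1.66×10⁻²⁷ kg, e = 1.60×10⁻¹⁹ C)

Convert the energy: K = 3.62 keV = 5.79×10^-16 J.
v = √(2K/m) = √(2·5.79×10^-16/1.39×10^-25) = 9.11×10^4 m/s.
r = mv/(qB) = (1.39×10^-25)(9.11×10^4) / [(1×1.60×10^-19)(0.0272)] = 2.92 m.

r ≈ 2.92 m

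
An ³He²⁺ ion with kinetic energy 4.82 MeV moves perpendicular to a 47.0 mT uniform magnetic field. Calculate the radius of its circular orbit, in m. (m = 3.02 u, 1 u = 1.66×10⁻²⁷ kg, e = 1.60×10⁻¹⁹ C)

r ≈ 5.85 m

Convert the energy: K = 4.82 MeV = 7.71×10^-13 J.
v = √(2K/m) = √(2·7.71×10^-13/5.01×10^-27) = 1.75×10^7 m/s.
r = mv/(qB) = (5.01×10^-27)(1.75×10^7) / [(2×1.60×10^-19)(0.0470)] = 5.85 m.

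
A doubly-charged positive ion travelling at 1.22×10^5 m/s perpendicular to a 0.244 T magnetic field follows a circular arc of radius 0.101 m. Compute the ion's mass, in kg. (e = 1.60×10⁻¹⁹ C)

qvB = mv²/r ⇒ m = qBr/v.
m = (2×1.60×10^-19)(0.244)(0.101) / (1.22×10^5) = 6.46×10^-26 kg.

m ≈ 6.46×10^-26 kg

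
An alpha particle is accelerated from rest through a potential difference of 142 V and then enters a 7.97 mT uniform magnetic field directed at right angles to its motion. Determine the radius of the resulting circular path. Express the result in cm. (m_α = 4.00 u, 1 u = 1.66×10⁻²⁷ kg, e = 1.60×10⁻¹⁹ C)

r ≈ 30.5 cm

The kinetic energy gained is K = qV = (2×1.60×10^-19)(142) = 4.54×10^-17 J.
v = √(2K/m) = 1.17×10^5 m/s.
r = mv/(qB) = (6.64×10^-27)(1.17×10^5) / [(2×1.60×10^-19)(7.97×10^-3)] = 0.305 m.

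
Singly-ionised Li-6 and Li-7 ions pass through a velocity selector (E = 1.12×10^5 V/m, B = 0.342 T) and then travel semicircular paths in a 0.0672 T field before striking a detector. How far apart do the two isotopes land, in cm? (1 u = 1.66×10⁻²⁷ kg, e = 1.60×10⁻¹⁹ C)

Δd ≈ 10.1 cm

Both emerge at v = E/B₁ = 3.27×10^5 m/s.
r = mv/(qB₂), so r₁ = 0.3034 m and r₂ = 0.3539 m, giving Δr = 0.0506 m.
After a semicircle each ion lands a diameter 2r from the entry slit, so the separation is 2Δr = 0.101 m.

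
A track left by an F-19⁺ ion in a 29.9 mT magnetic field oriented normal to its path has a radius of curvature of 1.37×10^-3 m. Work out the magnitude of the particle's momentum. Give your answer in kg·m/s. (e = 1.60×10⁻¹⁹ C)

p ≈ 6.55×10^-24 kg·m/s

Since qvB = mv²/r, the momentum p = mv = qBr.
p = (1×1.60×10^-19)(0.0299)(1.37×10^-3) = 6.55×10^-24 kg·m/s.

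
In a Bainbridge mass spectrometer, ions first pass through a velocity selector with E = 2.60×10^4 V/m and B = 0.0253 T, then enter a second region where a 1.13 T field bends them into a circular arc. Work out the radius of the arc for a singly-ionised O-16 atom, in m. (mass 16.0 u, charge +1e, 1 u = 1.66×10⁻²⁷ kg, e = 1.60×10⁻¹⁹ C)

r ≈ 0.151 m

The selector passes v = E/B = 2.60×10^4/0.0253 = 1.03×10^6 m/s.
In the deflection region, r = mv/(qB₂) = (2.66×10^-26)(1.03×10^6) / [(1×1.60×10^-19)(1.13)] = 0.151 m.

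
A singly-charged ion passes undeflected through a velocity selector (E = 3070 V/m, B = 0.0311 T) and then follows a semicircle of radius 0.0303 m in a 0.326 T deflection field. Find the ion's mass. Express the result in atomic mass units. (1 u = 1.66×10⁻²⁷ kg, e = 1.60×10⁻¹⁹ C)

m ≈ 9.64 u

v = E/B₁ = 9.87×10^4 m/s.
From r = mv/(qB₂), m = qB₂r/v = (1×1.60×10^-19)(0.326)(0.0303) / (9.87×10^4) = 1.60×10^-26 kg.
In atomic mass units: m = 1.60×10^-26 / 1.66×10^-27 = 9.64 u.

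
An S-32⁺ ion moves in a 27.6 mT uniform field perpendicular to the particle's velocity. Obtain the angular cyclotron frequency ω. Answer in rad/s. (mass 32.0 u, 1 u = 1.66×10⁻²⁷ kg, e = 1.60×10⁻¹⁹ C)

ω = qB/m = (1×1.60×10^-19)(0.0276) / (5.31×10^-26) = 8.31×10^4 rad/s.

ω ≈ 8.31×10^4 rad/s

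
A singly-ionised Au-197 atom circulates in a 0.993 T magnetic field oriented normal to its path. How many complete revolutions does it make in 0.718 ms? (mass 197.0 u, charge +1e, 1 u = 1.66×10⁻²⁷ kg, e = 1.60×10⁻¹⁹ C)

N = 55

T = 2πm/(qB) = 2π(3.2702×10^-25) / [(1×1.60×10^-19)(0.993)] = 1.2933×10^-5 s.
N = t/T = 7.18×10^-4 / 1.2933×10^-5 ≈ 55.52, so 55 complete revolutions.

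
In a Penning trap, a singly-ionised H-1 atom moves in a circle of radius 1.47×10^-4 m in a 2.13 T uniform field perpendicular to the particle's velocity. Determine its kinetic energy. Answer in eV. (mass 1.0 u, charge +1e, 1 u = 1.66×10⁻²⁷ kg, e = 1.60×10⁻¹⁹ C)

K ≈ 4.72 eV

v = qBr/m = (1×1.60×10^-19)(2.13)(1.47×10^-4) / (1.66×10^-27) = 3.02×10^4 m/s.
K = ½mv² = 0.5·(1.66×10^-27)·(3.02×10^4)² = 7.56×10^-19 J = 4.72 eV.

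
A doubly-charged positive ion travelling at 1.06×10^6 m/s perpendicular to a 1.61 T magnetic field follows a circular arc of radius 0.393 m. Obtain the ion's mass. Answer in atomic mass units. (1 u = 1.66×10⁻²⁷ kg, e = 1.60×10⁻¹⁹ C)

qvB = mv²/r ⇒ m = qBr/v.
m = (2×1.60×10^-19)(1.61)(0.393) / (1.06×10^6) = 1.91×10^-25 kg = 115 u.

m ≈ 115 u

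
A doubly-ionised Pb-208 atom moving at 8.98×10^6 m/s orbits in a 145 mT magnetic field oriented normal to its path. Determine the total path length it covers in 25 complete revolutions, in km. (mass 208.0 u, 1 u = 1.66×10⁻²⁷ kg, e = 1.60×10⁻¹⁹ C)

L ≈ 10.5 km

r = mv/(qB) = 66.8 m, so one revolution covers 2πr = 420 m.
In 25 revolutions: L = 25·2πr = 1.05×10^4 m.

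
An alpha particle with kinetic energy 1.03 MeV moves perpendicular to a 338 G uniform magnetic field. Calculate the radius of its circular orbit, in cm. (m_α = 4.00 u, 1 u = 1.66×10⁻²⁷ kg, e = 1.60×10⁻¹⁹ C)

Convert the energy: K = 1.03 MeV = 1.65×10^-13 J.
v = √(2K/m) = √(2·1.65×10^-13/6.64×10^-27) = 7.05×10^6 m/s.
r = mv/(qB) = (6.64×10^-27)(7.05×10^6) / [(2×1.60×10^-19)(0.0338)] = 4.33 m.

r ≈ 433 cm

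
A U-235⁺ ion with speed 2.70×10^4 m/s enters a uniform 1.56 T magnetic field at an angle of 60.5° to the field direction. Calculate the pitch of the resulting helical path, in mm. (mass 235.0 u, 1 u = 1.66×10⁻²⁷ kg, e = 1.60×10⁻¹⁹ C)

pitch ≈ 131 mm

The velocity component along B is v∥ = v cos60.5° = 1.33×10^4 m/s.
The cyclotron period T = 2πm/(qB) = 9.82×10^-6 s is set by m, q, B alone.
Pitch = v∥·T = (1.33×10^4)(9.82×10^-6) = 0.131 m.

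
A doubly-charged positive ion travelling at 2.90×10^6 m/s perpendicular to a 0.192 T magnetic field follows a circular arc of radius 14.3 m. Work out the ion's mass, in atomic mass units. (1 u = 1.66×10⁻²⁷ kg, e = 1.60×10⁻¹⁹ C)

m ≈ 183 u

qvB = mv²/r ⇒ m = qBr/v.
m = (2×1.60×10^-19)(0.192)(14.3) / (2.90×10^6) = 3.03×10^-25 kg = 183 u.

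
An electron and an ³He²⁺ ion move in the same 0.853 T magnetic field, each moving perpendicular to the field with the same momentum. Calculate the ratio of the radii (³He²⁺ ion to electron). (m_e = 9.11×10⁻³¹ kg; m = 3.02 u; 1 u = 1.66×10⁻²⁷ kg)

ratio ≈ 0.500

r = p/(qB) ⇒ at equal p, r ∝ 1/q.
r_{³He²⁺ ion}/r_{electron} = 0.500.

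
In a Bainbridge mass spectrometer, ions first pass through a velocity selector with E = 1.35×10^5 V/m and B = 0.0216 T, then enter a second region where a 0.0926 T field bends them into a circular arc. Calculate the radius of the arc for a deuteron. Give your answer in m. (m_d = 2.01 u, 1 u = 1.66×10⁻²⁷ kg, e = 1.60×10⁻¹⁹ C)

The selector passes v = E/B = 1.35×10^5/0.0216 = 6.25×10^6 m/s.
In the deflection region, r = mv/(qB₂) = (3.34×10^-27)(6.25×10^6) / [(1×1.60×10^-19)(0.0926)] = 1.41 m.

r ≈ 1.41 m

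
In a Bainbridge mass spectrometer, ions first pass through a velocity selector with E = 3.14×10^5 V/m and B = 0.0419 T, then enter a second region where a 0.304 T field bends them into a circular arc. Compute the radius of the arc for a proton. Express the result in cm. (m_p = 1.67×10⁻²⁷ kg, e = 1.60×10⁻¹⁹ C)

r ≈ 25.7 cm

The selector passes v = E/B = 3.14×10^5/0.0419 = 7.49×10^6 m/s.
In the deflection region, r = mv/(qB₂) = (1.67×10^-27)(7.49×10^6) / [(1×1.60×10^-19)(0.304)] = 0.257 m.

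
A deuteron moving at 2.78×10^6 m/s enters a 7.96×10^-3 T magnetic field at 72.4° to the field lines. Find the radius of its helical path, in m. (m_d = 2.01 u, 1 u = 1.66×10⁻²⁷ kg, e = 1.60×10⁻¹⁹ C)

r ≈ 6.94 m

Only the perpendicular component v⊥ = v sin72.4° = 2.65×10^6 m/s is bent by the field.
r = m v⊥ /(qB) = (3.34×10^-27)(2.65×10^6) / [(1×1.60×10^-19)(7.96×10^-3)] = 6.94 m.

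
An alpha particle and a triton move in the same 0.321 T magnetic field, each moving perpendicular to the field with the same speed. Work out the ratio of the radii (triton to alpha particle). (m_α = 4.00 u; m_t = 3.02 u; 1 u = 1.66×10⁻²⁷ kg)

ratio ≈ 1.51

r = mv/(qB) ⇒ at equal v, r ∝ m/q.
r_{triton}/r_{alpha particle} = 1.51.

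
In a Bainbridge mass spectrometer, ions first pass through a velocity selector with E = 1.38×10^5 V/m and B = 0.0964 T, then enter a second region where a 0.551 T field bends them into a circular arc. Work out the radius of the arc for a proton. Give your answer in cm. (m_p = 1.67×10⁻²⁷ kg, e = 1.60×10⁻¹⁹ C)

The selector passes v = E/B = 1.38×10^5/0.0964 = 1.43×10^6 m/s.
In the deflection region, r = mv/(qB₂) = (1.67×10^-27)(1.43×10^6) / [(1×1.60×10^-19)(0.551)] = 0.0271 m.

r ≈ 2.71 cm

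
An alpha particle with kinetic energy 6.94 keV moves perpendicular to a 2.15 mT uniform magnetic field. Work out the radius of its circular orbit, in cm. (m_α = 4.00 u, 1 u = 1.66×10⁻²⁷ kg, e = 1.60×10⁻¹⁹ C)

Convert the energy: K = 6.94 keV = 1.11×10^-15 J.
v = √(2K/m) = √(2·1.11×10^-15/6.64×10^-27) = 5.78×10^5 m/s.
r = mv/(qB) = (6.64×10^-27)(5.78×10^5) / [(2×1.60×10^-19)(2.15×10^-3)] = 5.58 m.

r ≈ 558 cm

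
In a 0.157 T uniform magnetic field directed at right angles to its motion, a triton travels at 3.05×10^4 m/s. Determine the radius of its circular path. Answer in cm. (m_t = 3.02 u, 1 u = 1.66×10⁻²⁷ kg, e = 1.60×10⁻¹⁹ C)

The magnetic force provides the centripetal force: qvB = mv²/r, so r = mv/(qB).
r = (5.01×10^-27 kg)(3.05×10^4 m/s) / [(1×1.60×10^-19 C)(0.157 T)] = 6.09×10^-3 m.

r ≈ 0.609 cm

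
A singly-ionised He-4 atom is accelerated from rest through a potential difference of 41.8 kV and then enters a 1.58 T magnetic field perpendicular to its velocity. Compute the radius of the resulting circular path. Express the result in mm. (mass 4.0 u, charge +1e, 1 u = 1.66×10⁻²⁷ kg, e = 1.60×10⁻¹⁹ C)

r ≈ 37.3 mm

The kinetic energy gained is K = qV = (1×1.60×10^-19)(4.18×10^4) = 6.69×10^-15 J.
v = √(2K/m) = 1.42×10^6 m/s.
r = mv/(qB) = (6.64×10^-27)(1.42×10^6) / [(1×1.60×10^-19)(1.58)] = 0.0373 m.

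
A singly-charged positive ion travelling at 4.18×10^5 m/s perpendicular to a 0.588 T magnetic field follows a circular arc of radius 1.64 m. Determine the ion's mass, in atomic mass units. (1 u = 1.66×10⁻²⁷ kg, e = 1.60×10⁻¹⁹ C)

m ≈ 222 u

qvB = mv²/r ⇒ m = qBr/v.
m = (1×1.60×10^-19)(0.588)(1.64) / (4.18×10^5) = 3.69×10^-25 kg = 222 u.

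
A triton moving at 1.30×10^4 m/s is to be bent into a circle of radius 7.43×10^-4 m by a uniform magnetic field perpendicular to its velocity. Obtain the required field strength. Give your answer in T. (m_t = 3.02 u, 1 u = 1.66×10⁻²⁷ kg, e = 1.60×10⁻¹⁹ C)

qvB = mv²/r gives B = mv/(qr).
B = (5.01×10^-27)(1.30×10^4) / [(1×1.60×10^-19)(7.43×10^-4)] = 0.548 T.

B ≈ 0.548 T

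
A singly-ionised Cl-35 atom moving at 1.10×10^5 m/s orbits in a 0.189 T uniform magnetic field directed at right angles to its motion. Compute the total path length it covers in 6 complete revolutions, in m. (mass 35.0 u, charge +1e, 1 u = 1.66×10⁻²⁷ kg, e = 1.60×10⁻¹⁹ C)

L ≈ 7.97 m

r = mv/(qB) = 0.211 m, so one revolution covers 2πr = 1.33 m.
In 6 revolutions: L = 6·2πr = 7.97 m.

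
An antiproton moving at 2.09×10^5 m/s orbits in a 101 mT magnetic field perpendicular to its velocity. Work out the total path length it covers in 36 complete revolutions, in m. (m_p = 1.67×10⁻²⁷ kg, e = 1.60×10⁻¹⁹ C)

L ≈ 4.89 m

r = mv/(qB) = 0.0216 m, so one revolution covers 2πr = 0.136 m.
In 36 revolutions: L = 36·2πr = 4.89 m.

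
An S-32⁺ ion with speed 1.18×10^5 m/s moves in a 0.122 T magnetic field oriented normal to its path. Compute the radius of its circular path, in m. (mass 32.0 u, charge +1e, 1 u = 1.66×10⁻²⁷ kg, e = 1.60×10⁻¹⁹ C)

r ≈ 0.321 m

The magnetic force provides the centripetal force: qvB = mv²/r, so r = mv/(qB).
r = (5.31×10^-26 kg)(1.18×10^5 m/s) / [(1×1.60×10^-19 C)(0.122 T)] = 0.321 m.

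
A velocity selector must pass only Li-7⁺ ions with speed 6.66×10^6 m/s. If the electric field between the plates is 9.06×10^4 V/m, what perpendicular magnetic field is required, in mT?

qE = qvB ⇒ B = E/v = (9.06×10^4) / (6.66×10^6) = 0.0136 T.

B ≈ 13.6 mT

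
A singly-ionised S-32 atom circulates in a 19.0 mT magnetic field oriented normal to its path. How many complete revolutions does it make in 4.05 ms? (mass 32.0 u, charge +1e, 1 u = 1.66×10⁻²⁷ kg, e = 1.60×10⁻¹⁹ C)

N = 36

T = 2πm/(qB) = 2π(5.312×10^-26) / [(1×1.60×10^-19)(0.0190)] = 1.0979×10^-4 s.
N = t/T = 4.05×10^-3 / 1.0979×10^-4 ≈ 36.89, so 36 complete revolutions.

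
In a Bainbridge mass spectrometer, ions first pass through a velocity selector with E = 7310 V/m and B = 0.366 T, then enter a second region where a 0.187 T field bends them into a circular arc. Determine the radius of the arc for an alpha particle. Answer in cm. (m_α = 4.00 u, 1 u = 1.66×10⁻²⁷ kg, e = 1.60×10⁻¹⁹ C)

r ≈ 0.222 cm

The selector passes v = E/B = 7310/0.366 = 2.00×10^4 m/s.
In the deflection region, r = mv/(qB₂) = (6.64×10^-27)(2.00×10^4) / [(2×1.60×10^-19)(0.187)] = 2.22×10^-3 m.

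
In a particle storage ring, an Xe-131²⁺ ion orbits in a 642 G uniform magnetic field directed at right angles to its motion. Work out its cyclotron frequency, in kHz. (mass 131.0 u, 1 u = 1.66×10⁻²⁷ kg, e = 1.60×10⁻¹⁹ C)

f ≈ 15.0 kHz

f = qB/(2πm) = (2×1.60×10^-19)(0.0642) / [2π(2.17×10^-25)] = 1.50×10^4 Hz.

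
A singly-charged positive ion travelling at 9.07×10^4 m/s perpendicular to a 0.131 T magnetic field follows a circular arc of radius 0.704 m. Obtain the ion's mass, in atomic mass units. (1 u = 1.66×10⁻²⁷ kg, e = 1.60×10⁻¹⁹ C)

qvB = mv²/r ⇒ m = qBr/v.
m = (1×1.60×10^-19)(0.131)(0.704) / (9.07×10^4) = 1.63×10^-25 kg = 98.0 u.

m ≈ 98.0 u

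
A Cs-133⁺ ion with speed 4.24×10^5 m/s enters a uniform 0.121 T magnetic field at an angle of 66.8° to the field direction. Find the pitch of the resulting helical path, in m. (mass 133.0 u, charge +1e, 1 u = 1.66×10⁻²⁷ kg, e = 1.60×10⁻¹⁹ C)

pitch ≈ 12.0 m

The velocity component along B is v∥ = v cos66.8° = 1.67×10^5 m/s.
The cyclotron period T = 2πm/(qB) = 7.17×10^-5 s is set by m, q, B alone.
Pitch = v∥·T = (1.67×10^5)(7.17×10^-5) = 12.0 m.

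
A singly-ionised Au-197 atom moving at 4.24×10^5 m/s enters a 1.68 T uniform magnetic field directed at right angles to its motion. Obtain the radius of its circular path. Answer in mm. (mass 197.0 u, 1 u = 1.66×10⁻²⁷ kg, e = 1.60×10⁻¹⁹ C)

r ≈ 516 mm

The magnetic force provides the centripetal force: qvB = mv²/r, so r = mv/(qB).
r = (3.27×10^-25 kg)(4.24×10^5 m/s) / [(1×1.60×10^-19 C)(1.68 T)] = 0.516 m.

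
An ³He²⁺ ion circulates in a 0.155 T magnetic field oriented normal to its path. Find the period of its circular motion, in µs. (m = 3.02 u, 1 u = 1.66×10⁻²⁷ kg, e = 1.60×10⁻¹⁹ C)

T ≈ 0.635 µs

The cyclotron period is independent of speed: T = 2πm/(qB).
T = 2π(5.01×10^-27) / [(2×1.60×10^-19)(0.155)] = 6.35×10^-7 s.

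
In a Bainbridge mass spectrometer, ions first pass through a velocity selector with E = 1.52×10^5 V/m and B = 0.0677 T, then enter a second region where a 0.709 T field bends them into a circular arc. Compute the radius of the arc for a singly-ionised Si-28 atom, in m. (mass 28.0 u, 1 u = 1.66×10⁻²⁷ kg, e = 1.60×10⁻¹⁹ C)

r ≈ 0.920 m

The selector passes v = E/B = 1.52×10^5/0.0677 = 2.25×10^6 m/s.
In the deflection region, r = mv/(qB₂) = (4.65×10^-26)(2.25×10^6) / [(1×1.60×10^-19)(0.709)] = 0.920 m.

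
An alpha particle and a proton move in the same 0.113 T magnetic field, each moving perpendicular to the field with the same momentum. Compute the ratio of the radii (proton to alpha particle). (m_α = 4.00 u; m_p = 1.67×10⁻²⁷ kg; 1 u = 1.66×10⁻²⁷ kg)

ratio ≈ 2.00

r = p/(qB) ⇒ at equal p, r ∝ 1/q.
r_{proton}/r_{alpha particle} = 2.00.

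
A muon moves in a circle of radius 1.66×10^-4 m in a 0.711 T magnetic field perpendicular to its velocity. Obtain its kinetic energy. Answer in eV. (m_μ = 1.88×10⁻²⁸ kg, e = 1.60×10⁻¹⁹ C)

v = qBr/m = (1×1.60×10^-19)(0.711)(1.66×10^-4) / (1.88×10^-28) = 1.00×10^5 m/s.
K = ½mv² = 0.5·(1.88×10^-28)·(1.00×10^5)² = 9.48×10^-19 J = 5.93 eV.

K ≈ 5.93 eV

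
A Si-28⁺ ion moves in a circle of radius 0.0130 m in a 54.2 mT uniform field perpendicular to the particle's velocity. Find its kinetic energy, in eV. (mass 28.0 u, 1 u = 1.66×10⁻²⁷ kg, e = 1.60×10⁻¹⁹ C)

K ≈ 0.854 eV

v = qBr/m = (1×1.60×10^-19)(0.0542)(0.0130) / (4.65×10^-26) = 2430 m/s.
K = ½mv² = 0.5·(4.65×10^-26)·(2430)² = 1.37×10^-19 J = 0.854 eV.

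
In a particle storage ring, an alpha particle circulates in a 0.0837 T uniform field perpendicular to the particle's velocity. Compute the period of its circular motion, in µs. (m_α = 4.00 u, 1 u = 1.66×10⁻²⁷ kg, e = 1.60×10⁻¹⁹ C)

T ≈ 1.56 µs

The cyclotron period is independent of speed: T = 2πm/(qB).
T = 2π(6.64×10^-27) / [(2×1.60×10^-19)(0.0837)] = 1.56×10^-6 s.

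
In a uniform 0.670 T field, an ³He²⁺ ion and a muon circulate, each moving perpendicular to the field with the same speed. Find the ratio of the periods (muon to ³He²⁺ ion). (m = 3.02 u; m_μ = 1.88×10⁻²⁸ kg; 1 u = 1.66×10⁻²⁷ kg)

ratio ≈ 0.0750

T = 2πm/(qB) is independent of speed, so T₂/T₁ = (m₂/q₂)/(m₁/q₁).
T_{muon}/T_{³He²⁺ ion} = (1.88×10^-28/1e) / (5.01×10^-27/2e) = 0.0750.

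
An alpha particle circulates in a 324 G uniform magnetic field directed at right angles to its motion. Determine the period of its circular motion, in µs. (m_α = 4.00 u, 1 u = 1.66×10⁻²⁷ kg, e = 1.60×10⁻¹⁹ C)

The cyclotron period is independent of speed: T = 2πm/(qB).
T = 2π(6.64×10^-27) / [(2×1.60×10^-19)(0.0324)] = 4.02×10^-6 s.

T ≈ 4.02 µs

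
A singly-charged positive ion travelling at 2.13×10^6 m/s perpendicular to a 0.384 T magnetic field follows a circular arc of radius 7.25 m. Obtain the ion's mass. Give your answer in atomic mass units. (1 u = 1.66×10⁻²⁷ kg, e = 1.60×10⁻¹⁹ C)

m ≈ 126 u

qvB = mv²/r ⇒ m = qBr/v.
m = (1×1.60×10^-19)(0.384)(7.25) / (2.13×10^6) = 2.09×10^-25 kg = 126 u.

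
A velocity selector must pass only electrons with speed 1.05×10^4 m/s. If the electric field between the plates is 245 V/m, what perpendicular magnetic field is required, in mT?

B ≈ 23.3 mT

qE = qvB ⇒ B = E/v = (245) / (1.05×10^4) = 0.0233 T.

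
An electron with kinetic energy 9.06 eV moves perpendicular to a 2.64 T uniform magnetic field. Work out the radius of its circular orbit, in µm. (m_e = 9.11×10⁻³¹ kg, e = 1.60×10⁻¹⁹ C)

Convert the energy: K = 9.06 eV = 1.45×10^-18 J.
v = √(2K/m) = √(2·1.45×10^-18/9.11×10^-31) = 1.78×10^6 m/s.
r = mv/(qB) = (9.11×10^-31)(1.78×10^6) / [(1×1.60×10^-19)(2.64)] = 3.85×10^-6 m.

r ≈ 3.85 µm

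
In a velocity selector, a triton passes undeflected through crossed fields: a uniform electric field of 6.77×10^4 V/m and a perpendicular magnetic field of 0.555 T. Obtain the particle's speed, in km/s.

v ≈ 122 km/s

For zero net force, qE = qvB, so v = E/B.
v = (6.77×10^4) / (0.555) = 1.22×10^5 m/s.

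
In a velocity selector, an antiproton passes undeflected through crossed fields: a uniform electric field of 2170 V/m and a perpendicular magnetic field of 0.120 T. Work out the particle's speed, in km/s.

For zero net force, qE = qvB, so v = E/B.
v = (2170) / (0.120) = 1.81×10^4 m/s.

v ≈ 18.1 km/s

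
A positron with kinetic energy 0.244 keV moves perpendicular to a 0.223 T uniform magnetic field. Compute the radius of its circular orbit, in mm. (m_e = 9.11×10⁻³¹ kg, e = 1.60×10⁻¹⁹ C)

r ≈ 0.236 mm

Convert the energy: K = 0.244 keV = 3.90×10^-17 J.
v = √(2K/m) = √(2·3.90×10^-17/9.11×10^-31) = 9.26×10^6 m/s.
r = mv/(qB) = (9.11×10^-31)(9.26×10^6) / [(1×1.60×10^-19)(0.223)] = 2.36×10^-4 m.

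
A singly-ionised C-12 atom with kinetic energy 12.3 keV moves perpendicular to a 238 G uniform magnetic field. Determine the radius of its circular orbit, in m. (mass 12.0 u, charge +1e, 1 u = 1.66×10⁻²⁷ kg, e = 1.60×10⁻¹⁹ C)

Convert the energy: K = 12.3 keV = 1.97×10^-15 J.
v = √(2K/m) = √(2·1.97×10^-15/1.99×10^-26) = 4.45×10^5 m/s.
r = mv/(qB) = (1.99×10^-26)(4.45×10^5) / [(1×1.60×10^-19)(0.0238)] = 2.33 m.

r ≈ 2.33 m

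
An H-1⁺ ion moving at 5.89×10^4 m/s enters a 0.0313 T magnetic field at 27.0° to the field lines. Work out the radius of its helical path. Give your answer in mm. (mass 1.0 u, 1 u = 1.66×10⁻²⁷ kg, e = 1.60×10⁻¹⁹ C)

r ≈ 8.86 mm

Only the perpendicular component v⊥ = v sin27.0° = 2.67×10^4 m/s is bent by the field.
r = m v⊥ /(qB) = (1.66×10^-27)(2.67×10^4) / [(1×1.60×10^-19)(0.0313)] = 8.86×10^-3 m.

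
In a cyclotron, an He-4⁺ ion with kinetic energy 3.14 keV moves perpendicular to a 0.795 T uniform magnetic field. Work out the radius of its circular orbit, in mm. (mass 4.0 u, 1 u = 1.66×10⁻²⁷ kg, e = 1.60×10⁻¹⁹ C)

Convert the energy: K = 3.14 keV = 5.02×10^-16 J.
v = √(2K/m) = √(2·5.02×10^-16/6.64×10^-27) = 3.89×10^5 m/s.
r = mv/(qB) = (6.64×10^-27)(3.89×10^5) / [(1×1.60×10^-19)(0.795)] = 0.0203 m.

r ≈ 20.3 mm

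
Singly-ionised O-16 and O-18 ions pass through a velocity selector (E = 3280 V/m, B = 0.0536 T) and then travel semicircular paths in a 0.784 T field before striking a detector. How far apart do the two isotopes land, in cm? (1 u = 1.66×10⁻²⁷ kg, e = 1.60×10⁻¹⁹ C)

Both emerge at v = E/B₁ = 6.12×10^4 m/s.
r = mv/(qB₂), so r₁ = 0.01296 m and r₂ = 0.01458 m, giving Δr = 1.62×10^-3 m.
After a semicircle each ion lands a diameter 2r from the entry slit, so the separation is 2Δr = 3.24×10^-3 m.

Δd ≈ 0.324 cm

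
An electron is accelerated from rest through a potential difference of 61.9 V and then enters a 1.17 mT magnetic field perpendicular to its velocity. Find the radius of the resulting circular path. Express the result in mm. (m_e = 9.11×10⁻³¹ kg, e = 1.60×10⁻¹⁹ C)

r ≈ 22.7 mm

The kinetic energy gained is K = qV = (1×1.60×10^-19)(61.9) = 9.90×10^-18 J.
v = √(2K/m) = 4.66×10^6 m/s.
r = mv/(qB) = (9.11×10^-31)(4.66×10^6) / [(1×1.60×10^-19)(1.17×10^-3)] = 0.0227 m.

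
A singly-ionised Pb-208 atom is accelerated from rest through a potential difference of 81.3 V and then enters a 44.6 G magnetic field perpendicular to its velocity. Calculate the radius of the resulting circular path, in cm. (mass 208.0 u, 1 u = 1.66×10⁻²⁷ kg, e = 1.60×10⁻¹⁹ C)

The kinetic energy gained is K = qV = (1×1.60×10^-19)(81.3) = 1.30×10^-17 J.
v = √(2K/m) = 8680 m/s.
r = mv/(qB) = (3.45×10^-25)(8680) / [(1×1.60×10^-19)(4.46×10^-3)] = 4.20 m.

r ≈ 420 cm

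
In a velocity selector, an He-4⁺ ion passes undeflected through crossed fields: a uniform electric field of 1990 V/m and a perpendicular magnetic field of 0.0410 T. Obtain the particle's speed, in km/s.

For zero net force, qE = qvB, so v = E/B.
v = (1990) / (0.0410) = 4.85×10^4 m/s.

v ≈ 48.5 km/s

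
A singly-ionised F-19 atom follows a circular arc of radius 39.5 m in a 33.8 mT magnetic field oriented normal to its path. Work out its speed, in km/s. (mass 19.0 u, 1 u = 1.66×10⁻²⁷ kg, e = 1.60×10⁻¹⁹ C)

From qvB = mv²/r, v = qBr/m.
v = (1×1.60×10^-19)(0.0338)(39.5) / (3.15×10^-26) = 6.77×10^6 m/s.

v ≈ 6770 km/s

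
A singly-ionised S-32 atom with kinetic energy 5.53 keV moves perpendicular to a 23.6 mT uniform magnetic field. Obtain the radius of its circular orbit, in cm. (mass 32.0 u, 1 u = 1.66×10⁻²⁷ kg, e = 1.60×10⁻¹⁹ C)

Convert the energy: K = 5.53 keV = 8.85×10^-16 J.
v = √(2K/m) = √(2·8.85×10^-16/5.31×10^-26) = 1.83×10^5 m/s.
r = mv/(qB) = (5.31×10^-26)(1.83×10^5) / [(1×1.60×10^-19)(0.0236)] = 2.57 m.

r ≈ 257 cm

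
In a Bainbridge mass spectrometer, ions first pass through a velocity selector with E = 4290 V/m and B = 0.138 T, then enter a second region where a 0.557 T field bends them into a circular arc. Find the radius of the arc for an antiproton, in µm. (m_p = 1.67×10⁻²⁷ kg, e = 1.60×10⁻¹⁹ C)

r ≈ 583 µm

The selector passes v = E/B = 4290/0.138 = 3.11×10^4 m/s.
In the deflection region, r = mv/(qB₂) = (1.67×10^-27)(3.11×10^4) / [(1×1.60×10^-19)(0.557)] = 5.83×10^-4 m.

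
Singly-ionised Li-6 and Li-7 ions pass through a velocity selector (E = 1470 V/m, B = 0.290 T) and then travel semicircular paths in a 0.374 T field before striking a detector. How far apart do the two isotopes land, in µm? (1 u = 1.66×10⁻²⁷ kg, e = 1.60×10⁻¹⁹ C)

Both emerge at v = E/B₁ = 5070 m/s.
r = mv/(qB₂), so r₁ = 8.44×10^-4 m and r₂ = 9.84×10^-4 m, giving Δr = 1.41×10^-4 m.
After a semicircle each ion lands a diameter 2r from the entry slit, so the separation is 2Δr = 2.81×10^-4 m.

Δd ≈ 281 µm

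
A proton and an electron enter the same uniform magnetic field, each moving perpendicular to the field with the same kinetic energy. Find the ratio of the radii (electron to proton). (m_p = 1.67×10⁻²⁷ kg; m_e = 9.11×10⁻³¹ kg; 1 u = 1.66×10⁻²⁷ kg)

r = √(2mK)/(qB) ⇒ at equal K, r ∝ √m/q.
r_{electron}/r_{proton} = 0.0234.

ratio ≈ 0.0234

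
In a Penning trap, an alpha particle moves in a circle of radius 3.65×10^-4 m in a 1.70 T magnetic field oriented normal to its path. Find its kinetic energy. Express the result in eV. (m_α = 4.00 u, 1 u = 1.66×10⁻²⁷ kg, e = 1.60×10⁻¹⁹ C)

K ≈ 18.6 eV

v = qBr/m = (2×1.60×10^-19)(1.70)(3.65×10^-4) / (6.64×10^-27) = 2.99×10^4 m/s.
K = ½mv² = 0.5·(6.64×10^-27)·(2.99×10^4)² = 2.97×10^-18 J = 18.6 eV.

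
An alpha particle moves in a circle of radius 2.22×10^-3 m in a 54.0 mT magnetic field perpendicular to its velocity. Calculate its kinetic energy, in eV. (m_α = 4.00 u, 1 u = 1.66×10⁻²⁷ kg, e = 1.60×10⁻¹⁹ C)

v = qBr/m = (2×1.60×10^-19)(0.0540)(2.22×10^-3) / (6.64×10^-27) = 5780 m/s.
K = ½mv² = 0.5·(6.64×10^-27)·(5780)² = 1.11×10^-19 J = 0.693 eV.

K ≈ 0.693 eV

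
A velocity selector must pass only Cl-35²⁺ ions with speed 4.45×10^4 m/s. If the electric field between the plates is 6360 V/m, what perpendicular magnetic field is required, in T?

qE = qvB ⇒ B = E/v = (6360) / (4.45×10^4) = 0.143 T.

B ≈ 0.143 T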